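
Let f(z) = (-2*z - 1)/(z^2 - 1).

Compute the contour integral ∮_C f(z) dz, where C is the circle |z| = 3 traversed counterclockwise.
By the residue theorem, ∮_C f(z) dz = 2πi · (sum of the residues of f at the poles inside |z| = 3).

The denominator factors as (z - 1)*(z + 1), so the singularities of f are simple poles at z = 1, z = -1.
  |1|² = 1 < 9 = 3², so this pole is inside the contour.
  |-1|² = 1 < 9 = 3², so this pole is inside the contour.

With P(z) = -2*z - 1 and Q(z) = z^2 - 1, each pole is simple, so Res(f, z₀) = P(z₀)/Q'(z₀) with Q'(z) = 2*z.
  Res(f, 1) = P(1)/Q'(1) = (-3)/(2) = -3/2
  Res(f, -1) = P(-1)/Q'(-1) = (1)/(-2) = -1/2

Sum of residues inside C: -2
∮_C f(z) dz = 2πi · (-2) = -4*I*pi

Final answer: -4*I*pi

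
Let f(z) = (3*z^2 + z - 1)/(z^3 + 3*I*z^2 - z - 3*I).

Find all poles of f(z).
The singularities of f are the zeros of the denominator. Factoring,
  z^3 + 3*I*z^2 - z - 3*I = (z + 1)*(z + 3*I)*(z - 1)
so the candidates are z = -1, z = -3*I, z = 1.

Check the numerator P(z) = 3*z^2 + z - 1 at each one:
  P(-1) = 1 ≠ 0, so z = -1 is a (simple) pole.
  P(-3*I) = -28 - 3*I ≠ 0, so z = -3*I is a (simple) pole.
  P(1) = 3 ≠ 0, so z = 1 is a (simple) pole.

Poles of f: {-1, -3*I, 1}

Final answer: {-1, -3*I, 1}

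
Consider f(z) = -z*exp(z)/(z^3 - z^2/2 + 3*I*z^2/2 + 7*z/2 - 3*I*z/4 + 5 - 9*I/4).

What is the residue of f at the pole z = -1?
(8/75 + 4*I/75)*exp(-1)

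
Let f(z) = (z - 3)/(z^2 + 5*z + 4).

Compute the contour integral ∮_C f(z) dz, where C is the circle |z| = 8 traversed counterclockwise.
By the residue theorem, ∮_C f(z) dz = 2πi · (sum of the residues of f at the poles inside |z| = 8).

The denominator factors as (z + 4)*(z + 1), so the singularities of f are simple poles at z = -4, z = -1.
  |-4|² = 16 < 64 = 8², so this pole is inside the contour.
  |-1|² = 1 < 64 = 8², so this pole is inside the contour.

With P(z) = z - 3 and Q(z) = z^2 + 5*z + 4, each pole is simple, so Res(f, z₀) = P(z₀)/Q'(z₀) with Q'(z) = 2*z + 5.
  Res(f, -4) = P(-4)/Q'(-4) = (-7)/(-3) = 7/3
  Res(f, -1) = P(-1)/Q'(-1) = (-4)/(3) = -4/3

Sum of residues inside C: 1
∮_C f(z) dz = 2πi · (1) = 2*I*pi

Final answer: 2*I*pi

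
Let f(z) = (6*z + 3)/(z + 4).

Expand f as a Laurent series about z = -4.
Put w = z - (-4), i.e. z = w - 4. The denominator is w, so it suffices to rewrite the numerator in powers of w.

P(z) = 6*z + 3
P(w - 4) = -21 + 6*w

Dividing each term by w:
  f = -21/w + 6

Substituting back w = z + 4:
  f(z) = -21/(z + 4) + 6

The series is finite because the numerator is a polynomial; the negative powers form the principal part, and the coefficient of 1/(z + 4) gives Res(f, -4) = -21.

Final answer: -21/(z + 4) + 6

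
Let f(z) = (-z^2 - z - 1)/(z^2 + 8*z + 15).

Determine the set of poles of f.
The singularities of f are the zeros of the denominator. Factoring,
  z^2 + 8*z + 15 = (z + 5)*(z + 3)
so the candidates are z = -5, z = -3.

Check the numerator P(z) = -z^2 - z - 1 at each one:
  P(-5) = -21 ≠ 0, so z = -5 is a (simple) pole.
  P(-3) = -7 ≠ 0, so z = -3 is a (simple) pole.

Poles of f: {-5, -3}

Final answer: {-5, -3}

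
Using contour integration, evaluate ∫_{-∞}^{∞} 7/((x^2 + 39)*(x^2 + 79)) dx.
7*pi*(-39*sqrt(79) + 79*sqrt(39))/123240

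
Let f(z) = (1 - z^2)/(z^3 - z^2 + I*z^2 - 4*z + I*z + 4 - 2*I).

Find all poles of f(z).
The singularities of f are the zeros of the denominator. Factoring,
  z^3 - z^2 + I*z^2 - 4*z + I*z + 4 - 2*I = (z - 2 + I)*(z + 2)*(z - 1)
so the candidates are z = 2 - I, z = -2, z = 1.

Check the numerator P(z) = 1 - z^2 at each one:
  P(2 - I) = -2 + 4*I ≠ 0, so z = 2 - I is a (simple) pole.
  P(-2) = -3 ≠ 0, so z = -2 is a (simple) pole.
  P(1) = 0, so the factor (z - 1) cancels and z = 1 is only a removable singularity, not a pole.

Poles of f: {-2, 2 - I}

Final answer: {-2, 2 - I}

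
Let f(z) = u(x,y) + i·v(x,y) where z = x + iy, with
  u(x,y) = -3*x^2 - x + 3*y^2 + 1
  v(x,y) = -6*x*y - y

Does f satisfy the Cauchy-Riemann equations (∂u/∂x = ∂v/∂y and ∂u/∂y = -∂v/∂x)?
∂u/∂x = -6*x - 1
∂v/∂y = -6*x - 1
∂u/∂y = 6*y
∂v/∂x = -6*y
∂u/∂x = ∂v/∂y and ∂u/∂y = -∂v/∂x hold identically; f is analytic.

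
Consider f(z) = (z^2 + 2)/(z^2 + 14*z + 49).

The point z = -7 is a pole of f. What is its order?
Factor the denominator:
  z^2 + 14*z + 49 = (z + 7)^2

The numerator P(z) = z^2 + 2 has P(-7) = 51 ≠ 0, so no factor of (z + 7) cancels.
Near z = -7 we can therefore write f(z) = g(z)/(z + 7)^2 with g analytic at -7 and g(-7) ≠ 0 (g is just the numerator).

Hence z = -7 is a pole of order 2.

Final answer: 2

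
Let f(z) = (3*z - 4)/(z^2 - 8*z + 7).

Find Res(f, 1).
Write f(z) = P(z)/Q(z) with P(z) = 3*z - 4 and Q(z) = z^2 - 8*z + 7.
The denominator factors as Q(z) = (z - 7)*(z - 1), so z = 1 is a simple zero of Q and P is analytic there; z = 1 is therefore a simple pole and
  Res(f, z₀) = P(z₀)/Q'(z₀).

Q'(z) = 2*z - 8, so Q'(1) = -6.
P(1) = -1.

Res(f, 1) = (-1)/(-6) = 1/6

Final answer: 1/6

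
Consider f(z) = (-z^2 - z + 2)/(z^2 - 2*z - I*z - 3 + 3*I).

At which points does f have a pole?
The singularities of f are the zeros of the denominator. Factoring,
  z^2 - 2*z - I*z - 3 + 3*I = (z - 3)*(z + 1 - I)
so the candidates are z = 3, z = -1 + I.

Check the numerator P(z) = -z^2 - z + 2 at each one:
  P(3) = -10 ≠ 0, so z = 3 is a (simple) pole.
  P(-1 + I) = 3 + I ≠ 0, so z = -1 + I is a (simple) pole.

Poles of f: {-1 + I, 3}

Final answer: {-1 + I, 3}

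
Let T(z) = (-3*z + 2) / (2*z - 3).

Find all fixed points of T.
T(z) = z means -3*z + 2 = z*(2*z - 3), i.e.
  2*z^2 - 2 = 0.
Discriminant: (0)^2 - 4*(2)*(-2) = 16, so the roots are real.
  z = (0 ± sqrt(16))/(2*(2))
Fixed points: {-1, 1}

Final answer: {-1, 1}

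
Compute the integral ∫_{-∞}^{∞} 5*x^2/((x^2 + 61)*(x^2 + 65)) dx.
Let f(z) = 5*z^2/((z^2 + 61)*(z^2 + 65)). The denominator has no real zeros and deg Q - deg P = 2 ≥ 2, so the integral of f over the upper semicircle |z| = R tends to 0 as R → ∞. Closing the contour in the upper half-plane,
  ∫_{-∞}^{∞} f(x) dx = 2πi · Σ Res(f, z_k)  over the poles with Im z_k > 0.

Zeros of the denominator: z^2 + 61 = 0 gives z = ±sqrt(61)*I; z^2 + 65 = 0 gives z = ±sqrt(65)*I.
Upper half-plane: z = sqrt(61)*I, z = sqrt(65)*I (simple).

Each pole is a simple zero of Q(z) = z^4 + 126*z^2 + 3965, so Res(f, z₀) = P(z₀)/Q'(z₀) with P(z) = 5*z^2, Q'(z) = 4*z^3 + 252*z:
  Res(f, sqrt(61)*I) = (-305)/(8*sqrt(61)*I) = 5*sqrt(61)*I/8
  Res(f, sqrt(65)*I) = (-325)/(-8*sqrt(65)*I) = -5*sqrt(65)*I/8

Sum of residues: 5*I*(-sqrt(65) + sqrt(61))/8
∫_{-∞}^{∞} f(x) dx = 2πi · (5*I*(-sqrt(65) + sqrt(61))/8) = 5*pi*(-sqrt(61) + sqrt(65))/4

Final answer: 5*pi*(-sqrt(61) + sqrt(65))/4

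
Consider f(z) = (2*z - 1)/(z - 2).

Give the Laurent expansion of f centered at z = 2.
3/(z - 2) + 2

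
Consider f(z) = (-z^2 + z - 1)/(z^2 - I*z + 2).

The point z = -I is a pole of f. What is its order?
1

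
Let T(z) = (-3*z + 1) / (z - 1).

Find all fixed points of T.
T(z) = z means -3*z + 1 = z*(z - 1), i.e.
  z^2 + 2*z - 1 = 0.
Discriminant: (2)^2 - 4*(1)*(-1) = 8, so the roots are real.
  z = (-2 ± sqrt(8))/(2*(1))
Fixed points: {-sqrt(2) - 1, -1 + sqrt(2)}

Final answer: {-sqrt(2) - 1, -1 + sqrt(2)}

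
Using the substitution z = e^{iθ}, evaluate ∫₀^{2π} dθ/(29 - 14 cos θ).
Call the integral J. The integrand is 2π-periodic and we integrate over a full period, so shifting θ does not change the value (θ → θ + π flips the sign of the trig term). Hence
  J = ∫₀^{2π} dθ/(29 + 14 cos θ).
Put z = e^{iθ}: then cos θ = (z + 1/z)/2, dθ = dz/(iz), and z runs once counterclockwise around |z| = 1:
  J = ∮_{|z|=1} 1/(29 + 14*(z + 1/z)/2) · dz/(iz) = (2/i) ∮_{|z|=1} dz/(14*z^2 + 58*z + 14).
The roots of 14*z^2 + 58*z + 14 are z = (-29 ± sqrt(29^2 - 14^2))/14, with sqrt(645) = sqrt(645); their product is 1, so only z₊ = -29/14 + sqrt(645)/14 lies inside the unit circle (z₋ = -29/14 - sqrt(645)/14 lies outside).
z₊ is a simple zero of q(z) = 14*z^2 + 58*z + 14, so Res(1/q, z₊) = 1/q'(z₊) with q'(z) = 28*z + 58; and q'(z₊) = 14*(z₊ - z₋) = 2*sqrt(645).
Therefore J = (2/i) · 2πi · 1/(2*sqrt(645)) = 2*pi/(sqrt(645)) = 2*sqrt(645)*pi/645

Final answer: 2*sqrt(645)*pi/645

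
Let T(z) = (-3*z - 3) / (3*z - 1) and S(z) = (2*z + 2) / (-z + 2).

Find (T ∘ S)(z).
(T ∘ S)(z) = T(S(z)) = ((-3)*S(z) + (-3))/((3)*S(z) + (-1)). Multiply numerator and denominator by -z + 2:
  numerator:   (-3)*(2*z + 2) + (-3)*(-z + 2) = -3*z - 12
  denominator: (3)*(2*z + 2) + (-1)*(-z + 2) = 7*z + 4
(T ∘ S)(z) = (-3*z - 12)/(7*z + 4)

Final answer: (-3*z - 12)/(7*z + 4)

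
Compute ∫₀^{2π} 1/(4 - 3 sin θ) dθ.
Call the integral J. The integrand is 2π-periodic and we integrate over a full period, so shifting θ does not change the value (θ → θ + π/2 turns sin θ into cos θ; θ → θ + π flips the sign of the trig term). Hence
  J = ∫₀^{2π} dθ/(4 + 3 cos θ).
Put z = e^{iθ}: then cos θ = (z + 1/z)/2, dθ = dz/(iz), and z runs once counterclockwise around |z| = 1:
  J = ∮_{|z|=1} 1/(4 + 3*(z + 1/z)/2) · dz/(iz) = (2/i) ∮_{|z|=1} dz/(3*z^2 + 8*z + 3).
The roots of 3*z^2 + 8*z + 3 are z = (-4 ± sqrt(4^2 - 3^2))/3, with sqrt(7) = sqrt(7); their product is 1, so only z₊ = -4/3 + sqrt(7)/3 lies inside the unit circle (z₋ = -4/3 - sqrt(7)/3 lies outside).
z₊ is a simple zero of q(z) = 3*z^2 + 8*z + 3, so Res(1/q, z₊) = 1/q'(z₊) with q'(z) = 6*z + 8; and q'(z₊) = 3*(z₊ - z₋) = 2*sqrt(7).
Therefore J = (2/i) · 2πi · 1/(2*sqrt(7)) = 2*pi/(sqrt(7)) = 2*sqrt(7)*pi/7

Final answer: 2*sqrt(7)*pi/7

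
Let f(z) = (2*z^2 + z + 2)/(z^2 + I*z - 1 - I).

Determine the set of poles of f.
{-1 - I, 1}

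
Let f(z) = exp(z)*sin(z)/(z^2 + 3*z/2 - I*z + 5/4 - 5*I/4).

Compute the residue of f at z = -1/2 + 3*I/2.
(-2/17 + 8*I/17)*exp(-1/2 + 3*I/2)*sin(1/2 - 3*I/2)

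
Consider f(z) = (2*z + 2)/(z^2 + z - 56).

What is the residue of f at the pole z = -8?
Write f(z) = P(z)/Q(z) with P(z) = 2*z + 2 and Q(z) = z^2 + z - 56.
The denominator factors as Q(z) = (z + 8)*(z - 7), so z = -8 is a simple zero of Q and P is analytic there; z = -8 is therefore a simple pole and
  Res(f, z₀) = P(z₀)/Q'(z₀).

Q'(z) = 2*z + 1, so Q'(-8) = -15.
P(-8) = -14.

Res(f, -8) = (-14)/(-15) = 14/15

Final answer: 14/15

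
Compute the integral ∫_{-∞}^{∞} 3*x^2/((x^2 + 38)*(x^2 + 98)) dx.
Let f(z) = 3*z^2/((z^2 + 38)*(z^2 + 98)). The denominator has no real zeros and deg Q - deg P = 2 ≥ 2, so the integral of f over the upper semicircle |z| = R tends to 0 as R → ∞. Closing the contour in the upper half-plane,
  ∫_{-∞}^{∞} f(x) dx = 2πi · Σ Res(f, z_k)  over the poles with Im z_k > 0.

Zeros of the denominator: z^2 + 38 = 0 gives z = ±sqrt(38)*I; z^2 + 98 = 0 gives z = ±7*sqrt(2)*I.
Upper half-plane: z = 7*sqrt(2)*I, z = sqrt(38)*I (simple).

Each pole is a simple zero of Q(z) = z^4 + 136*z^2 + 3724, so Res(f, z₀) = P(z₀)/Q'(z₀) with P(z) = 3*z^2, Q'(z) = 4*z^3 + 272*z:
  Res(f, 7*sqrt(2)*I) = (-294)/(-840*sqrt(2)*I) = -7*sqrt(2)*I/40
  Res(f, sqrt(38)*I) = (-114)/(120*sqrt(38)*I) = sqrt(38)*I/40

Sum of residues: I*(-7*sqrt(2) + sqrt(38))/40
∫_{-∞}^{∞} f(x) dx = 2πi · (I*(-7*sqrt(2) + sqrt(38))/40) = pi*(-sqrt(38) + 7*sqrt(2))/20

Final answer: pi*(-sqrt(38) + 7*sqrt(2))/20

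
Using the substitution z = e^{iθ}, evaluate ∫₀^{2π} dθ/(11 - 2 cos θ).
Call the integral J. The integrand is 2π-periodic and we integrate over a full period, so shifting θ does not change the value (θ → θ + π flips the sign of the trig term). Hence
  J = ∫₀^{2π} dθ/(11 + 2 cos θ).
Put z = e^{iθ}: then cos θ = (z + 1/z)/2, dθ = dz/(iz), and z runs once counterclockwise around |z| = 1:
  J = ∮_{|z|=1} 1/(11 + 2*(z + 1/z)/2) · dz/(iz) = (2/i) ∮_{|z|=1} dz/(2*z^2 + 22*z + 2).
The roots of 2*z^2 + 22*z + 2 are z = (-11 ± sqrt(11^2 - 2^2))/2, with sqrt(117) = 3*sqrt(13); their product is 1, so only z₊ = -11/2 + 3*sqrt(13)/2 lies inside the unit circle (z₋ = -11/2 - 3*sqrt(13)/2 lies outside).
z₊ is a simple zero of q(z) = 2*z^2 + 22*z + 2, so Res(1/q, z₊) = 1/q'(z₊) with q'(z) = 4*z + 22; and q'(z₊) = 2*(z₊ - z₋) = 6*sqrt(13).
Therefore J = (2/i) · 2πi · 1/(6*sqrt(13)) = 2*pi/(3*sqrt(13)) = 2*sqrt(13)*pi/39

Final answer: 2*sqrt(13)*pi/39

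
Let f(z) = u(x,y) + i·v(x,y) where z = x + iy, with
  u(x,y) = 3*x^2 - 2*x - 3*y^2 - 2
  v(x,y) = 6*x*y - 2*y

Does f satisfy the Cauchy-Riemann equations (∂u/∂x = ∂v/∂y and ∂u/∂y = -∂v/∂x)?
∂u/∂x = 6*x - 2
∂v/∂y = 6*x - 2
∂u/∂y = -6*y
∂v/∂x = 6*y
∂u/∂x = ∂v/∂y and ∂u/∂y = -∂v/∂x hold identically; f is analytic.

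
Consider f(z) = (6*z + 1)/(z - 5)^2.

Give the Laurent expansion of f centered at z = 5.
31/(z - 5)^2 + 6/(z - 5)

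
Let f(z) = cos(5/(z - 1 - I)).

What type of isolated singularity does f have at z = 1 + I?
essential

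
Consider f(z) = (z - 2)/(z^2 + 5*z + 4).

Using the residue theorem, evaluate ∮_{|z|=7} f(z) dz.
By the residue theorem, ∮_C f(z) dz = 2πi · (sum of the residues of f at the poles inside |z| = 7).

The denominator factors as (z + 1)*(z + 4), so the singularities of f are simple poles at z = -1, z = -4.
  |-1|² = 1 < 49 = 7², so this pole is inside the contour.
  |-4|² = 16 < 49 = 7², so this pole is inside the contour.

With P(z) = z - 2 and Q(z) = z^2 + 5*z + 4, each pole is simple, so Res(f, z₀) = P(z₀)/Q'(z₀) with Q'(z) = 2*z + 5.
  Res(f, -1) = P(-1)/Q'(-1) = (-3)/(3) = -1
  Res(f, -4) = P(-4)/Q'(-4) = (-6)/(-3) = 2

Sum of residues inside C: 1
∮_C f(z) dz = 2πi · (1) = 2*I*pi

Final answer: 2*I*pi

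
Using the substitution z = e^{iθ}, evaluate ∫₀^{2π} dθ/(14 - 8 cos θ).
Call the integral J. The integrand is 2π-periodic and we integrate over a full period, so shifting θ does not change the value (θ → θ + π flips the sign of the trig term). Hence
  J = ∫₀^{2π} dθ/(14 + 8 cos θ).
Put z = e^{iθ}: then cos θ = (z + 1/z)/2, dθ = dz/(iz), and z runs once counterclockwise around |z| = 1:
  J = ∮_{|z|=1} 1/(14 + 8*(z + 1/z)/2) · dz/(iz) = (2/i) ∮_{|z|=1} dz/(8*z^2 + 28*z + 8).
The roots of 8*z^2 + 28*z + 8 are z = (-14 ± sqrt(14^2 - 8^2))/8, with sqrt(132) = 2*sqrt(33); their product is 1, so only z₊ = -7/4 + sqrt(33)/4 lies inside the unit circle (z₋ = -7/4 - sqrt(33)/4 lies outside).
z₊ is a simple zero of q(z) = 8*z^2 + 28*z + 8, so Res(1/q, z₊) = 1/q'(z₊) with q'(z) = 16*z + 28; and q'(z₊) = 8*(z₊ - z₋) = 4*sqrt(33).
Therefore J = (2/i) · 2πi · 1/(4*sqrt(33)) = 2*pi/(2*sqrt(33)) = sqrt(33)*pi/33

Final answer: sqrt(33)*pi/33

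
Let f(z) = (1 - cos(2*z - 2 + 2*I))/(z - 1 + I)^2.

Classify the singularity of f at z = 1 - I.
Let u = z - 1 + I. The argument of cos is 2*z - 2 + 2*I = 2u, so
  f = (1 - cos(2u))/u^2 = ((2u)^2/2 - (2u)^4/24 + ...)/u^2 = 2 - (2/3)*u^2 + ...
The Laurent expansion about u = 0 has no negative powers; equivalently lim_{z→1 - I} f(z) = 2 exists and is finite.
So the singularity is removable.

Final answer: removable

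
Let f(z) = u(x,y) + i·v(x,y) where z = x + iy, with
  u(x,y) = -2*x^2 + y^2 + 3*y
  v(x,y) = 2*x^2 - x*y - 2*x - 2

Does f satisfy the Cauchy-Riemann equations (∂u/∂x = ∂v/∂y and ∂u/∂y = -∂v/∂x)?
∂u/∂x = -4*x
∂v/∂y = -x
∂u/∂y = 2*y + 3
∂v/∂x = 4*x - y - 2
∂u/∂x ≠ ∂v/∂y and ∂u/∂y ≠ -∂v/∂x; the Cauchy-Riemann equations are not satisfied, so f is not analytic.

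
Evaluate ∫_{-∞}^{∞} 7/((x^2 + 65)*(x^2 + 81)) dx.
Let f(z) = 7/((z^2 + 65)*(z^2 + 81)). The denominator has no real zeros and deg Q - deg P = 4 ≥ 2, so the integral of f over the upper semicircle |z| = R tends to 0 as R → ∞. Closing the contour in the upper half-plane,
  ∫_{-∞}^{∞} f(x) dx = 2πi · Σ Res(f, z_k)  over the poles with Im z_k > 0.

Zeros of the denominator: z^2 + 81 = 0 gives z = ±9*I; z^2 + 65 = 0 gives z = ±sqrt(65)*I.
Upper half-plane: z = 9*I, z = sqrt(65)*I (simple).

Each pole is a simple zero of Q(z) = z^4 + 146*z^2 + 5265, so Res(f, z₀) = P(z₀)/Q'(z₀) with P(z) = 7, Q'(z) = 4*z^3 + 292*z:
  Res(f, 9*I) = (7)/(-288*I) = 7*I/288
  Res(f, sqrt(65)*I) = (7)/(32*sqrt(65)*I) = -7*sqrt(65)*I/2080

Sum of residues: 7*I*(65 - 9*sqrt(65))/18720
∫_{-∞}^{∞} f(x) dx = 2πi · (7*I*(65 - 9*sqrt(65))/18720) = 7*pi*(-65 + 9*sqrt(65))/9360

Final answer: 7*pi*(-65 + 9*sqrt(65))/9360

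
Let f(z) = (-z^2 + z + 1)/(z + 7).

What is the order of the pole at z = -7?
1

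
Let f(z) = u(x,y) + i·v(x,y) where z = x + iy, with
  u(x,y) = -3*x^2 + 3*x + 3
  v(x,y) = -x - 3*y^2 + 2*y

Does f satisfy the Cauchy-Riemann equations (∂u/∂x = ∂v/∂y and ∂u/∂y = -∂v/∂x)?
∂u/∂x = 3 - 6*x
∂v/∂y = 2 - 6*y
∂u/∂y = 0
∂v/∂x = -1
∂u/∂x ≠ ∂v/∂y and ∂u/∂y ≠ -∂v/∂x; the Cauchy-Riemann equations are not satisfied, so f is not analytic.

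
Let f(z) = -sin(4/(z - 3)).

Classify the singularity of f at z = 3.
Let u = z - 3. Then
  sin(4/u) = Σ_{k≥0} (-1)^k (4)^(2k+1)/((2k+1)!·u^(2k+1)) = 4/u - 32/(3*u^3) + 128/(15*u^5) + ...
which has infinitely many negative powers of u, so sin(4/(z - 3)) has an essential singularity at z = 3.
So the singularity is essential.

Final answer: essential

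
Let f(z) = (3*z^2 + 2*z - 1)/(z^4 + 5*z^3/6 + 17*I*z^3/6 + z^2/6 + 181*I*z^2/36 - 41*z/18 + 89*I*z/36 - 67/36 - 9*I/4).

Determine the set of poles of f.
The singularities of f are the zeros of the denominator. Factoring,
  z^4 + 5*z^3/6 + 17*I*z^3/6 + z^2/6 + 181*I*z^2/36 - 41*z/18 + 89*I*z/36 - 67/36 - 9*I/4 = (z + 1 - I)*(z + 1 + I/2)*(z - 1/2 + I/3)*(z - 2/3 + 3*I)
so the candidates are z = -1 + I, z = -1 - I/2, z = 1/2 - I/3, z = 2/3 - 3*I.

Check the numerator P(z) = 3*z^2 + 2*z - 1 at each one:
  P(-1 + I) = -3 - 4*I ≠ 0, so z = -1 + I is a (simple) pole.
  P(-1 - I/2) = -3/4 + 2*I ≠ 0, so z = -1 - I/2 is a (simple) pole.
  P(1/2 - I/3) = 5/12 - 5*I/3 ≠ 0, so z = 1/2 - I/3 is a (simple) pole.
  P(2/3 - 3*I) = -76/3 - 18*I ≠ 0, so z = 2/3 - 3*I is a (simple) pole.

Poles of f: {-1 - I/2, -1 + I, 1/2 - I/3, 2/3 - 3*I}

Final answer: {-1 - I/2, -1 + I, 1/2 - I/3, 2/3 - 3*I}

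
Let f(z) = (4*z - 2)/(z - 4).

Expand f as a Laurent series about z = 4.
14/(z - 4) + 4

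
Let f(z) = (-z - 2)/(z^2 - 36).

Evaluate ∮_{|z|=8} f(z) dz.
By the residue theorem, ∮_C f(z) dz = 2πi · (sum of the residues of f at the poles inside |z| = 8).

The denominator factors as (z + 6)*(z - 6), so the singularities of f are simple poles at z = -6, z = 6.
  |-6|² = 36 < 64 = 8², so this pole is inside the contour.
  |6|² = 36 < 64 = 8², so this pole is inside the contour.

With P(z) = -z - 2 and Q(z) = z^2 - 36, each pole is simple, so Res(f, z₀) = P(z₀)/Q'(z₀) with Q'(z) = 2*z.
  Res(f, -6) = P(-6)/Q'(-6) = (4)/(-12) = -1/3
  Res(f, 6) = P(6)/Q'(6) = (-8)/(12) = -2/3

Sum of residues inside C: -1
∮_C f(z) dz = 2πi · (-1) = -2*I*pi

Final answer: -2*I*pi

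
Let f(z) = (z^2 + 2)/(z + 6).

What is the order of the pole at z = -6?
Factor the denominator:
  z + 6 = (z + 6)

The numerator P(z) = z^2 + 2 has P(-6) = 38 ≠ 0, so no factor of (z + 6) cancels.
Near z = -6 we can therefore write f(z) = g(z)/(z + 6) with g analytic at -6 and g(-6) ≠ 0 (g is just the numerator).

Hence z = -6 is a pole of order 1.

Final answer: 1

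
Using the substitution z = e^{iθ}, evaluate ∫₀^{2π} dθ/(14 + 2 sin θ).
sqrt(3)*pi/12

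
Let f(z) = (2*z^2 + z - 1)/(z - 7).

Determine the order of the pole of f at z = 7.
Factor the denominator:
  z - 7 = (z - 7)

The numerator P(z) = 2*z^2 + z - 1 has P(7) = 104 ≠ 0, so no factor of (z - 7) cancels.
Near z = 7 we can therefore write f(z) = g(z)/(z - 7) with g analytic at 7 and g(7) ≠ 0 (g is just the numerator).

Hence z = 7 is a pole of order 1.

Final answer: 1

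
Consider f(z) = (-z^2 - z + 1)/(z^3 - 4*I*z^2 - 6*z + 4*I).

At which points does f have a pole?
{-1 + I, 2*I, 1 + I}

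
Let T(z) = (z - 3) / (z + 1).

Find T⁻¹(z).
Set w = T(z) = (z - 3) / (z + 1) and solve for z:
  w*(z + 1) = z - 3
  w + z*(w - 1) + 3 = 0
  z*(w - 1) = -w - 3
  z = (w + 3)/(1 - w)
Renaming the variable, T⁻¹(z) = (z + 3)/(-z + 1) = (-z - 3)/(z - 1).
(Check: ad - bc = 4 ≠ 0, so T is invertible.)

Final answer: (-z - 3)/(z - 1)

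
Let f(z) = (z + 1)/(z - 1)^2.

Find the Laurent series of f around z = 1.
2/(z - 1)^2 + 1/(z - 1)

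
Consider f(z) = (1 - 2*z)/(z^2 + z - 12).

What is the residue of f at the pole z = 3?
Write f(z) = P(z)/Q(z) with P(z) = 1 - 2*z and Q(z) = z^2 + z - 12.
The denominator factors as Q(z) = (z - 3)*(z + 4), so z = 3 is a simple zero of Q and P is analytic there; z = 3 is therefore a simple pole and
  Res(f, z₀) = P(z₀)/Q'(z₀).

Q'(z) = 2*z + 1, so Q'(3) = 7.
P(3) = -5.

Res(f, 3) = (-5)/(7) = -5/7

Final answer: -5/7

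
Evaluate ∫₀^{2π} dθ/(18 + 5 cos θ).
2*sqrt(299)*pi/299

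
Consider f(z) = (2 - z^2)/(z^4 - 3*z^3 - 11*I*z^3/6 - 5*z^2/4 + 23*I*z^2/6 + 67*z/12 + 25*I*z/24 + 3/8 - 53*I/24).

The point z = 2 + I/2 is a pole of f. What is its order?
2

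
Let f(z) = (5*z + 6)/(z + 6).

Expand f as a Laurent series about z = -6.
Put w = z - (-6), i.e. z = w - 6. The denominator is w, so it suffices to rewrite the numerator in powers of w.

P(z) = 5*z + 6
P(w - 6) = -24 + 5*w

Dividing each term by w:
  f = -24/w + 5

Substituting back w = z + 6:
  f(z) = -24/(z + 6) + 5

The series is finite because the numerator is a polynomial; the negative powers form the principal part, and the coefficient of 1/(z + 6) gives Res(f, -6) = -24.

Final answer: -24/(z + 6) + 5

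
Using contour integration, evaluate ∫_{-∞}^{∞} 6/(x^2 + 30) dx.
Let f(z) = 6/(z^2 + 30). The denominator has no real zeros and deg Q - deg P = 2 ≥ 2, so the integral of f over the upper semicircle |z| = R tends to 0 as R → ∞. Closing the contour in the upper half-plane,
  ∫_{-∞}^{∞} f(x) dx = 2πi · Σ Res(f, z_k)  over the poles with Im z_k > 0.

Zeros of the denominator: z^2 + 30 = 0 gives z = ±sqrt(30)*I.
Upper half-plane: z = sqrt(30)*I (simple).

Each pole is a simple zero of Q(z) = z^2 + 30, so Res(f, z₀) = P(z₀)/Q'(z₀) with P(z) = 6, Q'(z) = 2*z:
  Res(f, sqrt(30)*I) = (6)/(2*sqrt(30)*I) = -sqrt(30)*I/10

∫_{-∞}^{∞} f(x) dx = 2πi · (-sqrt(30)*I/10) = sqrt(30)*pi/5

Final answer: sqrt(30)*pi/5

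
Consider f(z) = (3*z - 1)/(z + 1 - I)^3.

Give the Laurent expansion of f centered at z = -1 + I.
Put w = z - (-1 + I), i.e. z = w - 1 + I. The denominator is w^3, so it suffices to rewrite the numerator in powers of w.

P(z) = 3*z - 1
P(w - 1 + I) = -4 + 3*I + 3*w

Dividing each term by w^3:
  f = (-4 + 3*I)/w^3 + 3/w^2

Substituting back w = z + 1 - I:
  f(z) = (-4 + 3*I)/(z + 1 - I)^3 + 3/(z + 1 - I)^2

The series is finite because the numerator is a polynomial; the negative powers form the principal part.

Final answer: (-4 + 3*I)/(z + 1 - I)^3 + 3/(z + 1 - I)^2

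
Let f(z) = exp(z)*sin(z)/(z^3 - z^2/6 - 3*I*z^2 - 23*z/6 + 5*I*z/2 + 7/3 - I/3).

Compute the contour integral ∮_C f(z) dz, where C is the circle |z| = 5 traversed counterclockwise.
By the residue theorem, ∮_C f(z) dz = 2πi · (sum of the residues of f at the poles inside |z| = 5).

The denominator factors as (z - 2/3)*(z + 3/2 - 2*I)*(z - 1 - I), so the singularities of f are simple poles at z = 2/3, z = -3/2 + 2*I, z = 1 + I.
  |2/3|² = 4/9 < 25 = 5², so this pole is inside the contour.
  |-3/2 + 2*I|² = 25/4 < 25 = 5², so this pole is inside the contour.
  |1 + I|² = 2 < 25 = 5², so this pole is inside the contour.

With P(z) = exp(z)*sin(z) and Q(z) = z^3 - z^2/6 - 3*I*z^2 - 23*z/6 + 5*I*z/2 + 7/3 - I/3, each pole is simple, so Res(f, z₀) = P(z₀)/Q'(z₀) with Q'(z) = 3*z^2 - z/3 - 6*I*z - 23/6 + 5*I/2.
  Res(f, 2/3) = P(2/3)/Q'(2/3) = (exp(2/3)*sin(2/3))/(-49/18 - 3*I/2) = (-441/1565 + 243*I/1565)*exp(2/3)*sin(2/3)
  Res(f, -3/2 + 2*I) = P(-3/2 + 2*I)/Q'(-3/2 + 2*I) = (-exp(-3/2 + 2*I)*sin(3/2 - 2*I))/(41/12 - 43*I/6) = (-492/9077 - 1032*I/9077)*exp(-3/2 + 2*I)*sin(3/2 - 2*I)
  Res(f, 1 + I) = P(1 + I)/Q'(1 + I) = (exp(1 + I)*sin(1 + I))/(11/6 + 13*I/6) = (33/145 - 39*I/145)*exp(1 + I)*sin(1 + I)

Sum of residues inside C: (-492/9077 - 1032*I/9077)*exp(-3/2 + 2*I)*sin(3/2 - 2*I) + (-441/1565 + 243*I/1565)*exp(2/3)*sin(2/3) + (33/145 - 39*I/145)*exp(1 + I)*sin(1 + I)
∮_C f(z) dz = 2πi · ((-492/9077 - 1032*I/9077)*exp(-3/2 + 2*I)*sin(3/2 - 2*I) + (-441/1565 + 243*I/1565)*exp(2/3)*sin(2/3) + (33/145 - 39*I/145)*exp(1 + I)*sin(1 + I)) = pi*(-486/1565 - 882*I/1565)*exp(2/3)*sin(2/3) + pi*(2064/9077 - 984*I/9077)*exp(-3/2 + 2*I)*sin(3/2 - 2*I) + pi*(78/145 + 66*I/145)*exp(1 + I)*sin(1 + I)

Final answer: pi*(-486/1565 - 882*I/1565)*exp(2/3)*sin(2/3) + pi*(2064/9077 - 984*I/9077)*exp(-3/2 + 2*I)*sin(3/2 - 2*I) + pi*(78/145 + 66*I/145)*exp(1 + I)*sin(1 + I)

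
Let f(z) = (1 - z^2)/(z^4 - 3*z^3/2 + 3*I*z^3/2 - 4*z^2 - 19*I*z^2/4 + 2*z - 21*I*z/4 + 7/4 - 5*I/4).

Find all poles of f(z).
The singularities of f are the zeros of the denominator. Factoring,
  z^4 - 3*z^3/2 + 3*I*z^3/2 - 4*z^2 - 19*I*z^2/4 + 2*z - 21*I*z/4 + 7/4 - 5*I/4 = (z + I)*(z + 1/2)*(z - 3 - I/2)*(z + 1 + I)
so the candidates are z = -I, z = -1/2, z = 3 + I/2, z = -1 - I.

Check the numerator P(z) = 1 - z^2 at each one:
  P(-I) = 2 ≠ 0, so z = -I is a (simple) pole.
  P(-1/2) = 3/4 ≠ 0, so z = -1/2 is a (simple) pole.
  P(3 + I/2) = -31/4 - 3*I ≠ 0, so z = 3 + I/2 is a (simple) pole.
  P(-1 - I) = 1 - 2*I ≠ 0, so z = -1 - I is a (simple) pole.

Poles of f: {-1 - I, -1/2, -I, 3 + I/2}

Final answer: {-1 - I, -1/2, -I, 3 + I/2}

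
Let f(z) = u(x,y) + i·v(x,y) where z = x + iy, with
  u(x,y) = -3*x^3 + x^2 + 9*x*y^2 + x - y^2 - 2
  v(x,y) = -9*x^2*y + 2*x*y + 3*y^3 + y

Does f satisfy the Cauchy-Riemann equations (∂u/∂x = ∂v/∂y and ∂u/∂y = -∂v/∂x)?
∂u/∂x = -9*x^2 + 2*x + 9*y^2 + 1
∂v/∂y = -9*x^2 + 2*x + 9*y^2 + 1
∂u/∂y = 18*x*y - 2*y
∂v/∂x = -18*x*y + 2*y
∂u/∂x = ∂v/∂y and ∂u/∂y = -∂v/∂x hold identically; f is analytic.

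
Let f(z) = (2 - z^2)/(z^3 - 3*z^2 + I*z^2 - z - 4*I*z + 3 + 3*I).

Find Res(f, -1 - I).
2/85 - 26*I/85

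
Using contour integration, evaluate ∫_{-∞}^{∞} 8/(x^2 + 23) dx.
8*sqrt(23)*pi/23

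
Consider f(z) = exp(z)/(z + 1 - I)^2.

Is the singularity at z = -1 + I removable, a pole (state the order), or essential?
pole of order 2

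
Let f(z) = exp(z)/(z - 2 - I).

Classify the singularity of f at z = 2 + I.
Write f(z) = g(z)/(z - 2 - I) with g(z) = exp(z).
g is entire and g(2 + I) = exp(2 + I) ≠ 0, so no factor of (z - 2 - I) cancels: the Laurent expansion of f about z = 2 + I starts at the power -1, i.e. lim_{z→z₀} (z - z₀) f(z) = exp(2 + I) is finite and nonzero.
So z = 2 + I is a pole of order 1.

Final answer: pole of order 1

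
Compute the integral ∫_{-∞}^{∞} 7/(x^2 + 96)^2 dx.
Let f(z) = 7/(z^2 + 96)^2. The denominator has no real zeros and deg Q - deg P = 4 ≥ 2, so the integral of f over the upper semicircle |z| = R tends to 0 as R → ∞. Closing the contour in the upper half-plane,
  ∫_{-∞}^{∞} f(x) dx = 2πi · Σ Res(f, z_k)  over the poles with Im z_k > 0.

Zeros of the denominator: z^2 + 96 = 0 gives z = ±4*sqrt(6)*I.
Upper half-plane: z = 4*sqrt(6)*I (a pole of order 2).

Write f(z) = g(z)/(z - 4*sqrt(6)*I)^2 with g(z) = 7/(z + 4*sqrt(6)*I)^2. For a double pole, Res(f, z₀) = g'(z₀):
  g'(z) = -14/(z + 4*sqrt(6)*I)^3
  Res(f, 4*sqrt(6)*I) = g'(4*sqrt(6)*I) = -7*sqrt(6)*I/9216

∫_{-∞}^{∞} f(x) dx = 2πi · (-7*sqrt(6)*I/9216) = 7*sqrt(6)*pi/4608

Final answer: 7*sqrt(6)*pi/4608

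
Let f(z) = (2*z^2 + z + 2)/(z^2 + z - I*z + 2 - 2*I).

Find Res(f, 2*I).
Write f(z) = P(z)/Q(z) with P(z) = 2*z^2 + z + 2 and Q(z) = z^2 + z - I*z + 2 - 2*I.
The denominator factors as Q(z) = (z - 2*I)*(z + 1 + I), so z = 2*I is a simple zero of Q and P is analytic there; z = 2*I is therefore a simple pole and
  Res(f, z₀) = P(z₀)/Q'(z₀).

Q'(z) = 2*z + 1 - I, so Q'(2*I) = 1 + 3*I.
P(2*I) = -6 + 2*I.

Res(f, 2*I) = (-6 + 2*I)/(1 + 3*I) = 2*I

Final answer: 2*I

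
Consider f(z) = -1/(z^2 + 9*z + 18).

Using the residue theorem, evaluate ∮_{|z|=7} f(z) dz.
By the residue theorem, ∮_C f(z) dz = 2πi · (sum of the residues of f at the poles inside |z| = 7).

The denominator factors as (z + 3)*(z + 6), so the singularities of f are simple poles at z = -3, z = -6.
  |-3|² = 9 < 49 = 7², so this pole is inside the contour.
  |-6|² = 36 < 49 = 7², so this pole is inside the contour.

With P(z) = -1 and Q(z) = z^2 + 9*z + 18, each pole is simple, so Res(f, z₀) = P(z₀)/Q'(z₀) with Q'(z) = 2*z + 9.
  Res(f, -3) = P(-3)/Q'(-3) = (-1)/(3) = -1/3
  Res(f, -6) = P(-6)/Q'(-6) = (-1)/(-3) = 1/3

Sum of residues inside C: 0
∮_C f(z) dz = 2πi · (0) = 0

Final answer: 0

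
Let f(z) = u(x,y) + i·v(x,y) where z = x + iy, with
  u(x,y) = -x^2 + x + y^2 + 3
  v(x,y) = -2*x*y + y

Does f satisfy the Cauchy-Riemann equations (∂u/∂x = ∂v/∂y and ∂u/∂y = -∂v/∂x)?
∂u/∂x = 1 - 2*x
∂v/∂y = 1 - 2*x
∂u/∂y = 2*y
∂v/∂x = -2*y
∂u/∂x = ∂v/∂y and ∂u/∂y = -∂v/∂x hold identically; f is analytic.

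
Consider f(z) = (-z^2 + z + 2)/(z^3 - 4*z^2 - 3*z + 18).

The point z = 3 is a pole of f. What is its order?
Factor the denominator:
  z^3 - 4*z^2 - 3*z + 18 = (z - 3)^2*(z + 2)

The numerator P(z) = -z^2 + z + 2 has P(3) = -4 ≠ 0, so no factor of (z - 3) cancels.
Near z = 3 we can therefore write f(z) = g(z)/(z - 3)^2 with g analytic at 3 and g(3) ≠ 0 (g is the numerator divided by the remaining denominator factors).

Hence z = 3 is a pole of order 2.

Final answer: 2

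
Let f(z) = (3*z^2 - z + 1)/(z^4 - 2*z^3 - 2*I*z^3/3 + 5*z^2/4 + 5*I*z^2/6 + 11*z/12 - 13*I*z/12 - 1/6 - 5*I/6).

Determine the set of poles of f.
{-1/2, 2*I/3, 1 - I, 3/2 + I}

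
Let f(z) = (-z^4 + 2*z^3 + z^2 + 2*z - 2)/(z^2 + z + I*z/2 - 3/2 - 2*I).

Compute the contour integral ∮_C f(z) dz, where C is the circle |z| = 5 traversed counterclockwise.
By the residue theorem, ∮_C f(z) dz = 2πi · (sum of the residues of f at the poles inside |z| = 5).

The denominator factors as (z - 1 - I/2)*(z + 2 + I), so the singularities of f are simple poles at z = 1 + I/2, z = -2 - I.
  |1 + I/2|² = 5/4 < 25 = 5², so this pole is inside the contour.
  |-2 - I|² = 5 < 25 = 5², so this pole is inside the contour.

With P(z) = -z^4 + 2*z^3 + z^2 + 2*z - 2 and Q(z) = z^2 + z + I*z/2 - 3/2 - 2*I, each pole is simple, so Res(f, z₀) = P(z₀)/Q'(z₀) with Q'(z) = 2*z + 1 + I/2.
  Res(f, 1 + I/2) = P(1 + I/2)/Q'(1 + I/2) = (27/16 + 13*I/4)/(3 + 3*I/2) = 53/60 + 77*I/120
  Res(f, -2 - I) = P(-2 - I)/Q'(-2 - I) = (-44*I)/(-3 - 3*I/2) = 88/15 + 176*I/15

Sum of residues inside C: 27/4 + 99*I/8
∮_C f(z) dz = 2πi · (27/4 + 99*I/8) = pi*(-99/4 + 27*I/2)

Final answer: pi*(-99/4 + 27*I/2)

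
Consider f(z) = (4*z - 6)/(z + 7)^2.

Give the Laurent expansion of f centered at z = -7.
Put w = z - (-7), i.e. z = w - 7. The denominator is w^2, so it suffices to rewrite the numerator in powers of w.

P(z) = 4*z - 6
P(w - 7) = -34 + 4*w

Dividing each term by w^2:
  f = -34/w^2 + 4/w

Substituting back w = z + 7:
  f(z) = -34/(z + 7)^2 + 4/(z + 7)

The series is finite because the numerator is a polynomial; the negative powers form the principal part, and the coefficient of 1/(z + 7) gives Res(f, -7) = 4.

Final answer: -34/(z + 7)^2 + 4/(z + 7)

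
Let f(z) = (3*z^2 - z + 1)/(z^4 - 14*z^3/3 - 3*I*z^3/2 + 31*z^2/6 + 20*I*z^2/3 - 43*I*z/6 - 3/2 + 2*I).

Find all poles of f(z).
The singularities of f are the zeros of the denominator. Factoring,
  z^4 - 14*z^3/3 - 3*I*z^3/2 + 31*z^2/6 + 20*I*z^2/3 - 43*I*z/6 - 3/2 + 2*I = (z - 2/3 - I/2)*(z - 1)*(z - 3)*(z - I)
so the candidates are z = 2/3 + I/2, z = 1, z = 3, z = I.

Check the numerator P(z) = 3*z^2 - z + 1 at each one:
  P(2/3 + I/2) = 11/12 + 3*I/2 ≠ 0, so z = 2/3 + I/2 is a (simple) pole.
  P(1) = 3 ≠ 0, so z = 1 is a (simple) pole.
  P(3) = 25 ≠ 0, so z = 3 is a (simple) pole.
  P(I) = -2 - I ≠ 0, so z = I is a (simple) pole.

Poles of f: {I, 2/3 + I/2, 1, 3}

Final answer: {I, 2/3 + I/2, 1, 3}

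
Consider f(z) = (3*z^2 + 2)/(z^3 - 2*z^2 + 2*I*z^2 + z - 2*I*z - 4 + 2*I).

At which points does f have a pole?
The singularities of f are the zeros of the denominator. Factoring,
  z^3 - 2*z^2 + 2*I*z^2 + z - 2*I*z - 4 + 2*I = (z + 2*I)*(z - 2 + I)*(z - I)
so the candidates are z = -2*I, z = 2 - I, z = I.

Check the numerator P(z) = 3*z^2 + 2 at each one:
  P(-2*I) = -10 ≠ 0, so z = -2*I is a (simple) pole.
  P(2 - I) = 11 - 12*I ≠ 0, so z = 2 - I is a (simple) pole.
  P(I) = -1 ≠ 0, so z = I is a (simple) pole.

Poles of f: {-2*I, I, 2 - I}

Final answer: {-2*I, I, 2 - I}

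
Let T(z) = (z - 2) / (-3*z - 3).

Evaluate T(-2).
Substitute z = -2:
  numerator:   (-2) - 2 = -4
  denominator: -3*(-2) - 3 = 3
T(-2) = (-4)/(3) = -4/3

Final answer: -4/3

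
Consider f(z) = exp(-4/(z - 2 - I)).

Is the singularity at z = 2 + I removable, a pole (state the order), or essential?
Let u = z - 2 - I. Then
  e^(-4/u) = Σ_{k≥0} (-4)^k/(k!·u^k) = 1 - 4/u + 8/u^2 - 32/(3*u^3) + ...
which has infinitely many negative powers of u, so exp(-4/(z - 2 - I)) has an essential singularity at z = 2 + I.
So the singularity is essential.

Final answer: essential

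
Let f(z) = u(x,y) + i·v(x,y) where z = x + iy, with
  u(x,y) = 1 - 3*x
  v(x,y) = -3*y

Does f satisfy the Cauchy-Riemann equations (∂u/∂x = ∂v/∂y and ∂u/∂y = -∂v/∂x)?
∂u/∂x = -3
∂v/∂y = -3
∂u/∂y = 0
∂v/∂x = 0
∂u/∂x = ∂v/∂y and ∂u/∂y = -∂v/∂x hold identically; f is analytic.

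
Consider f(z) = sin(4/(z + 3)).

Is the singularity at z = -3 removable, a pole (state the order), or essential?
essential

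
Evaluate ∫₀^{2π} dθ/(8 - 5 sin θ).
Call the integral J. The integrand is 2π-periodic and we integrate over a full period, so shifting θ does not change the value (θ → θ + π/2 turns sin θ into cos θ; θ → θ + π flips the sign of the trig term). Hence
  J = ∫₀^{2π} dθ/(8 + 5 cos θ).
Put z = e^{iθ}: then cos θ = (z + 1/z)/2, dθ = dz/(iz), and z runs once counterclockwise around |z| = 1:
  J = ∮_{|z|=1} 1/(8 + 5*(z + 1/z)/2) · dz/(iz) = (2/i) ∮_{|z|=1} dz/(5*z^2 + 16*z + 5).
The roots of 5*z^2 + 16*z + 5 are z = (-8 ± sqrt(8^2 - 5^2))/5, with sqrt(39) = sqrt(39); their product is 1, so only z₊ = -8/5 + sqrt(39)/5 lies inside the unit circle (z₋ = -8/5 - sqrt(39)/5 lies outside).
z₊ is a simple zero of q(z) = 5*z^2 + 16*z + 5, so Res(1/q, z₊) = 1/q'(z₊) with q'(z) = 10*z + 16; and q'(z₊) = 5*(z₊ - z₋) = 2*sqrt(39).
Therefore J = (2/i) · 2πi · 1/(2*sqrt(39)) = 2*pi/(sqrt(39)) = 2*sqrt(39)*pi/39

Final answer: 2*sqrt(39)*pi/39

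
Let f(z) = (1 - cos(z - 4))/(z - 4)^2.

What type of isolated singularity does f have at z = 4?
removable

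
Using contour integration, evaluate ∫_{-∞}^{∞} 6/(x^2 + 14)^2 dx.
Let f(z) = 6/(z^2 + 14)^2. The denominator has no real zeros and deg Q - deg P = 4 ≥ 2, so the integral of f over the upper semicircle |z| = R tends to 0 as R → ∞. Closing the contour in the upper half-plane,
  ∫_{-∞}^{∞} f(x) dx = 2πi · Σ Res(f, z_k)  over the poles with Im z_k > 0.

Zeros of the denominator: z^2 + 14 = 0 gives z = ±sqrt(14)*I.
Upper half-plane: z = sqrt(14)*I (a pole of order 2).

Write f(z) = g(z)/(z - sqrt(14)*I)^2 with g(z) = 6/(z + sqrt(14)*I)^2. For a double pole, Res(f, z₀) = g'(z₀):
  g'(z) = -12/(z + sqrt(14)*I)^3
  Res(f, sqrt(14)*I) = g'(sqrt(14)*I) = -3*sqrt(14)*I/392

∫_{-∞}^{∞} f(x) dx = 2πi · (-3*sqrt(14)*I/392) = 3*sqrt(14)*pi/196

Final answer: 3*sqrt(14)*pi/196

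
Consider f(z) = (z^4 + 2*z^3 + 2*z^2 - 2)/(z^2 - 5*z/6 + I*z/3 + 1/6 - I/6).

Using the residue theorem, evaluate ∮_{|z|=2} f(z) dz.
pi*(185/54 + 569*I/108)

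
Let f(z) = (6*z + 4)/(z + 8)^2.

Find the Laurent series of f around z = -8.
Put w = z - (-8), i.e. z = w - 8. The denominator is w^2, so it suffices to rewrite the numerator in powers of w.

P(z) = 6*z + 4
P(w - 8) = -44 + 6*w

Dividing each term by w^2:
  f = -44/w^2 + 6/w

Substituting back w = z + 8:
  f(z) = -44/(z + 8)^2 + 6/(z + 8)

The series is finite because the numerator is a polynomial; the negative powers form the principal part, and the coefficient of 1/(z + 8) gives Res(f, -8) = 6.

Final answer: -44/(z + 8)^2 + 6/(z + 8)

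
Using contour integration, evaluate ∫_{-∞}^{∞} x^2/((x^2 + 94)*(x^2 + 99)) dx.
Let f(z) = z^2/((z^2 + 94)*(z^2 + 99)). The denominator has no real zeros and deg Q - deg P = 2 ≥ 2, so the integral of f over the upper semicircle |z| = R tends to 0 as R → ∞. Closing the contour in the upper half-plane,
  ∫_{-∞}^{∞} f(x) dx = 2πi · Σ Res(f, z_k)  over the poles with Im z_k > 0.

Zeros of the denominator: z^2 + 94 = 0 gives z = ±sqrt(94)*I; z^2 + 99 = 0 gives z = ±3*sqrt(11)*I.
Upper half-plane: z = 3*sqrt(11)*I, z = sqrt(94)*I (simple).

Each pole is a simple zero of Q(z) = z^4 + 193*z^2 + 9306, so Res(f, z₀) = P(z₀)/Q'(z₀) with P(z) = z^2, Q'(z) = 4*z^3 + 386*z:
  Res(f, 3*sqrt(11)*I) = (-99)/(-30*sqrt(11)*I) = -3*sqrt(11)*I/10
  Res(f, sqrt(94)*I) = (-94)/(10*sqrt(94)*I) = sqrt(94)*I/10

Sum of residues: I*(-3*sqrt(11) + sqrt(94))/10
∫_{-∞}^{∞} f(x) dx = 2πi · (I*(-3*sqrt(11) + sqrt(94))/10) = pi*(-sqrt(94) + 3*sqrt(11))/5

Final answer: pi*(-sqrt(94) + 3*sqrt(11))/5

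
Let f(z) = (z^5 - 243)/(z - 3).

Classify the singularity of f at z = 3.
The numerator vanishes at z = 3 ((3)^5 = 243), so it is divisible by z - 3:
  z^5 - 243 = (z - 3)*(z^4 + 3*z^3 + 9*z^2 + 27*z + 81)
Hence for z ≠ 3, f(z) = z^4 + 3*z^3 + 9*z^2 + 27*z + 81, a polynomial, and lim_{z→3} f(z) = 405 is finite.
So the singularity is removable.

Final answer: removable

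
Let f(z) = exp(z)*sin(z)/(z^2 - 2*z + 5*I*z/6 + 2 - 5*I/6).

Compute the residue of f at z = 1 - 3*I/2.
Write f(z) = P(z)/Q(z) with P(z) = exp(z)*sin(z) and Q(z) = z^2 - 2*z + 5*I*z/6 + 2 - 5*I/6.
The denominator factors as Q(z) = (z - 1 + 3*I/2)*(z - 1 - 2*I/3), so z = 1 - 3*I/2 is a simple zero of Q and P is analytic there; z = 1 - 3*I/2 is therefore a simple pole and
  Res(f, z₀) = P(z₀)/Q'(z₀).

Q'(z) = 2*z - 2 + 5*I/6, so Q'(1 - 3*I/2) = -13*I/6.
P(1 - 3*I/2) = exp(1 - 3*I/2)*sin(1 - 3*I/2).

Res(f, 1 - 3*I/2) = (exp(1 - 3*I/2)*sin(1 - 3*I/2))/(-13*I/6) = 6*I*exp(1 - 3*I/2)*sin(1 - 3*I/2)/13

Final answer: 6*I*exp(1 - 3*I/2)*sin(1 - 3*I/2)/13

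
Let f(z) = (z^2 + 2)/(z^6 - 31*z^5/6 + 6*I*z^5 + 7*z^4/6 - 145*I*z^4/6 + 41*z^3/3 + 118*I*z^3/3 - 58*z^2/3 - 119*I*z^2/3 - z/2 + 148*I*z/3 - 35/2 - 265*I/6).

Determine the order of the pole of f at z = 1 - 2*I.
4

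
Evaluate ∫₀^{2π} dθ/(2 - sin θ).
Call the integral J. The integrand is 2π-periodic and we integrate over a full period, so shifting θ does not change the value (θ → θ + π/2 turns sin θ into cos θ; θ → θ + π flips the sign of the trig term). Hence
  J = ∫₀^{2π} dθ/(2 + cos θ).
Put z = e^{iθ}: then cos θ = (z + 1/z)/2, dθ = dz/(iz), and z runs once counterclockwise around |z| = 1:
  J = ∮_{|z|=1} 1/(2 + (z + 1/z)/2) · dz/(iz) = (2/i) ∮_{|z|=1} dz/(z^2 + 4*z + 1).
The roots of z^2 + 4*z + 1 are z = (-2 ± sqrt(2^2 - 1^2)), with sqrt(3) = sqrt(3); their product is 1, so only z₊ = -2 + sqrt(3) lies inside the unit circle (z₋ = -2 - sqrt(3) lies outside).
z₊ is a simple zero of q(z) = z^2 + 4*z + 1, so Res(1/q, z₊) = 1/q'(z₊) with q'(z) = 2*z + 4; and q'(z₊) = (z₊ - z₋) = 2*sqrt(3).
Therefore J = (2/i) · 2πi · 1/(2*sqrt(3)) = 2*pi/(sqrt(3)) = 2*sqrt(3)*pi/3

Final answer: 2*sqrt(3)*pi/3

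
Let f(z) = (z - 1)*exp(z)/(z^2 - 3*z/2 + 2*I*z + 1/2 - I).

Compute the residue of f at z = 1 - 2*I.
Write f(z) = P(z)/Q(z) with P(z) = (z - 1)*exp(z) and Q(z) = z^2 - 3*z/2 + 2*I*z + 1/2 - I.
The denominator factors as Q(z) = (z - 1 + 2*I)*(z - 1/2), so z = 1 - 2*I is a simple zero of Q and P is analytic there; z = 1 - 2*I is therefore a simple pole and
  Res(f, z₀) = P(z₀)/Q'(z₀).

Q'(z) = 2*z - 3/2 + 2*I, so Q'(1 - 2*I) = 1/2 - 2*I.
P(1 - 2*I) = -2*I*exp(1 - 2*I).

Res(f, 1 - 2*I) = (-2*I*exp(1 - 2*I))/(1/2 - 2*I) = (16/17 - 4*I/17)*exp(1 - 2*I)

Final answer: (16/17 - 4*I/17)*exp(1 - 2*I)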